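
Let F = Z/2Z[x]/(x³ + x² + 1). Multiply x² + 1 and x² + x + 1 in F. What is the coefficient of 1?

1

Multiply in Z/2Z[x]: (x² + 1)·(x² + x + 1) = x⁴ + x³ + x + 1.
Reduce using x³ ≡ x² + 1 (mod x³ + x² + 1).
Reduced: 1.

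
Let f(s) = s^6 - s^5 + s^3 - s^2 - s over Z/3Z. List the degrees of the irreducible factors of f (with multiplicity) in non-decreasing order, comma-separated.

1, 2, 3

Roots in Z/3Z: f(0) = 0 → root; f(1) = 2; f(2) = 1.
Linear factors from roots: (s).
Complete factorization: f(s) = (s)·(s^2 + 1)·(s^3 - s^2 - s - 1).
Factor degrees with multiplicity: 1 + 2 + 3 = 6.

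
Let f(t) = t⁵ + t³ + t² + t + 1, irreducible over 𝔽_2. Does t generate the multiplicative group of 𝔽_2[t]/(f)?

|GF(2^5)^×| = 2^5 − 1 = 31. Prime factorization: 31 = 31.
f is primitive ⇔ t has order 31 in GF(2)[t]/(f), i.e. t^(31/q) ≠ 1 for each prime q | 31.
t^(1) mod f = t.
None equal 1, so t has full order 31; f is primitive.

Yes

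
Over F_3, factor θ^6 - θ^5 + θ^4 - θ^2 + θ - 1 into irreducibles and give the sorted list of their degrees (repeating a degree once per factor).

Write h(θ) = θ^6 - θ^5 + θ^4 - θ^2 + θ - 1.
Roots in F_3: h(0) = 2; h(1) = 0 → root; h(2) = 0 → root.
Linear factors from roots: (θ - 1), (θ + 1).
Complete factorization: h(θ) = (θ - 1)·(θ + 1)^3·(θ^2 + 1).
Factor degrees with multiplicity: 1 + 1 + 1 + 1 + 2 = 6.

1, 1, 1, 1, 2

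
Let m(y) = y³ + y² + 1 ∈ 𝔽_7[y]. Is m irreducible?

Check for roots in 𝔽_7: m(0) = 1; m(1) = 3; m(2) = 6; m(3) = 2; m(4) = 4; m(5) = 4; m(6) = 1.
No roots. A degree-3 polynomial over a field with no linear factor is irreducible.

Yes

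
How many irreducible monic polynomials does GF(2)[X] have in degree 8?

30

By the necklace-counting formula, N_2(8) = (1/8) Σ_{d|8} μ(8/d)·2^d.
Divisors of 8: 1, 2, 4, 8; μ(8/d) for each: 0, 0, -1, 1.
Σ = − 2^4 + 2^8 = 240.
N = 240/8 = 30.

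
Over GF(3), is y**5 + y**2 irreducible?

No

Write h(y) = y**5 + y**2.
Check for roots in GF(3): h(0) = 0 → root; h(1) = 2; h(2) = 0 → root.
h(0) = 0, so (y) divides h(y); h is reducible.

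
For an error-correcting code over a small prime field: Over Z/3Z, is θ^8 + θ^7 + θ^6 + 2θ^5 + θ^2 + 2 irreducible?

Write P(θ) = θ^8 + θ^7 + θ^6 + 2θ^5 + θ^2 + 2.
Check for roots in Z/3Z: P(0) = 2; P(1) = 2; P(2) = 2.
No roots, so no linear factors.
Monic irreducibles of degree 2 over GF(3): θ^2 + 1, θ^2 + θ + 2, θ^2 + 2θ + 2.
None of them divide P (all give nonzero remainder).
Degree-3 irreducible divisors: test the 8 monic irreducibles of degree 3 over GF(3).
None of them divide P (all give nonzero remainder).
Degree-4 irreducible divisors: test the 18 monic irreducibles of degree 4 over GF(3).
None of them divide P (all give nonzero remainder).
No irreducible factor of degree ≤ 4 exists, so P is irreducible over GF(3).

Yes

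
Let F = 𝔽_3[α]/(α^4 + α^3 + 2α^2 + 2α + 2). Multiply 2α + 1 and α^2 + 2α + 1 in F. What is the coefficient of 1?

Multiply in 𝔽_3[α]: (2α + 1)·(α^2 + 2α + 1) = 2α^3 + 2α^2 + α + 1.
Reduced: 2α^3 + 2α^2 + α + 1.

1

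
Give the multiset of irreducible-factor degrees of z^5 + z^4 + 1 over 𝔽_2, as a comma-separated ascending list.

Write f(z) = z^5 + z^4 + 1.
Roots in 𝔽_2: f(0) = 1; f(1) = 1.
Complete factorization: f(z) = (z^2 + z + 1)·(z^3 + z + 1).
Factor degrees with multiplicity: 2 + 3 = 5.

2, 3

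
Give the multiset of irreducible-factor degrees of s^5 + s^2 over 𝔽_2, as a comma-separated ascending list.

1, 1, 1, 2

Write h(s) = s^5 + s^2.
Roots in 𝔽_2: h(0) = 0 → root; h(1) = 0 → root.
Linear factors from roots: (s), (s + 1).
Complete factorization: h(s) = (s + 1)·(s)^2·(s^2 + s + 1).
Factor degrees with multiplicity: 1 + 1 + 1 + 2 = 5.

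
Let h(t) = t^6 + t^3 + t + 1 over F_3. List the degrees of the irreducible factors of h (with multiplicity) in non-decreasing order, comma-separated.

1, 2, 3

Roots in F_3: h(0) = 1; h(1) = 1; h(2) = 0 → root.
Linear factors from roots: (t + 1).
Complete factorization: h(t) = (t + 1)·(t^2 + 1)·(t^3 - t^2 + 1).
Factor degrees with multiplicity: 1 + 2 + 3 = 6.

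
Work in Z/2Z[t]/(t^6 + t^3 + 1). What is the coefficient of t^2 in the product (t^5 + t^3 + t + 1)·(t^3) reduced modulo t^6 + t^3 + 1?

Multiply in Z/2Z[t]: (t^5 + t^3 + t + 1)·(t^3) = t^8 + t^6 + t^4 + t^3.
Reduce using t^6 ≡ t^3 + 1 (mod t^6 + t^3 + 1).
Reduced: t^5 + t^4 + t^2 + 1.

1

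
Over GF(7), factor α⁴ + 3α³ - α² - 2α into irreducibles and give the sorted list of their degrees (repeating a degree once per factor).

Write h(α) = α⁴ + 3α³ - α² - 2α.
Linear factors from roots: (α), (α - 3).
Complete factorization: h(α) = (α)·(α - 3)·(α² - α + 3).
Factor degrees with multiplicity: 1 + 1 + 2 = 4.

1, 1, 2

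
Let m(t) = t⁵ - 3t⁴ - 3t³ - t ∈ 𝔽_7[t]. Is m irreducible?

No

Check for roots in 𝔽_7: m(0) = 0 → root; m(1) = 1; m(2) = 0 → root; m(3) = 0 → root; m(4) = 4; m(5) = 2; m(6) = 0 → root.
m(0) = 0, so (t) divides m(t); m is reducible.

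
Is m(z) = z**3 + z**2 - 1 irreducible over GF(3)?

Yes

Check for roots in GF(3): m(0) = 2; m(1) = 1; m(2) = 2.
No roots. A degree-3 polynomial over a field with no linear factor is irreducible.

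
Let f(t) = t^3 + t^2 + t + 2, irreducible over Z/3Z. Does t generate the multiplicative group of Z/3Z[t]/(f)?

No

|GF(3^3)^×| = 3^3 − 1 = 26. Prime factorization: 26 = 2·13.
f is primitive ⇔ t has order 26 in GF(3)[t]/(f), i.e. t^(26/q) ≠ 1 for each prime q | 26.
t^(13) mod f = 1
t^(2) mod f = t^2.
Since t^(13) = 1, the order of t divides 13 < 26; not primitive.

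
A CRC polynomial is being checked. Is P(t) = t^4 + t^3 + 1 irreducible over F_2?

Yes

Check for roots in F_2: P(0) = 1; P(1) = 1.
No roots, so no linear factors.
Monic irreducibles of degree 2 over GF(2): t^2 + t + 1.
None of them divide P (all give nonzero remainder).
No irreducible factor of degree ≤ 2 exists, so P is irreducible over GF(2).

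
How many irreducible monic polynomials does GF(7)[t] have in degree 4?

Gauss's count: N_{7}(4) = (1/4) Σ_{d|4} μ(4/d)·7^d.
Divisors of 4: 1, 2, 4; μ(4/d) for each: 0, -1, 1.
Σ = − 7^2 + 7^4 = 2352.
N = 2352/4 = 588.

588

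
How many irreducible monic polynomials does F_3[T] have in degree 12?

44220

x^(3^12) − x is the product of all monic irreducibles of degree dividing 12; Möbius inversion gives N = (1/12) Σ μ(12/d)·3^d.
Divisors of 12: 1, 2, 3, 4, 6, 12; μ(12/d) for each: 0, 1, 0, -1, -1, 1.
Σ = 3^2 − 3^4 − 3^6 + 3^12 = 530640.
N = 530640/12 = 44220.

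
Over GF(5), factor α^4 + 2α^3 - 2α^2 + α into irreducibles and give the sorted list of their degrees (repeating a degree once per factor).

Write g(α) = α^4 + 2α^3 - 2α^2 + α.
Roots in GF(5): g(0) = 0 → root; g(1) = 2; g(2) = 1; g(3) = 0 → root; g(4) = 1.
Linear factors from roots: (α), (α + 2).
Complete factorization: g(α) = (α)·(α + 2)·(α^2 - 2).
Factor degrees with multiplicity: 1 + 1 + 2 = 4.

1, 1, 2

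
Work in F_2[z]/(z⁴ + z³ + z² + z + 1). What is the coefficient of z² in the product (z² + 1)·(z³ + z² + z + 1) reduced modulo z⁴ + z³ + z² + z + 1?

1

Multiply in F_2[z]: (z² + 1)·(z³ + z² + z + 1) = z⁵ + z⁴ + z + 1.
Reduce using z⁴ ≡ z³ + z² + z + 1 (mod z⁴ + z³ + z² + z + 1).
Reduced: z³ + z² + 1.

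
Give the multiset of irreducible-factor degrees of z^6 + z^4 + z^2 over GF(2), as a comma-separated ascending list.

Write f(z) = z^6 + z^4 + z^2.
Roots in GF(2): f(0) = 0 → root; f(1) = 1.
Linear factors from roots: (z).
Complete factorization: f(z) = (z)^2·(z^2 + z + 1)^2.
Factor degrees with multiplicity: 1 + 1 + 2 + 2 = 6.

1, 1, 2, 2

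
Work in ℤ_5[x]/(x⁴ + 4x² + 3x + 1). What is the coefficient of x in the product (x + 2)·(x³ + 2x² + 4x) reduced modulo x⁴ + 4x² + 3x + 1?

Multiply in ℤ_5[x]: (x + 2)·(x³ + 2x² + 4x) = x⁴ + 4x³ + 3x² + 3x.
Reduce using x⁴ ≡ x² + 2x + 4 (mod x⁴ + 4x² + 3x + 1).
Reduced: 4x³ + 4x² + 4.

0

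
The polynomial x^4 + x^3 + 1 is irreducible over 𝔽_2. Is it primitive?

Yes

Write f(x) = x^4 + x^3 + 1.
|GF(2^4)^×| = 2^4 − 1 = 15. Prime factorization: 15 = 3·5.
f is primitive ⇔ x has order 15 in GF(2)[x]/(f), i.e. x^(15/q) ≠ 1 for each prime q | 15.
x^(5) mod f = x^3 + x + 1.
x^(3) mod f = x^3.
None equal 1, so x has full order 15; f is primitive.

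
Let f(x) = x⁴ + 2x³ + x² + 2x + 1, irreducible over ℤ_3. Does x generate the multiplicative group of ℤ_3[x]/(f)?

No

|GF(3^4)^×| = 3^4 − 1 = 80. Prime factorization: 80 = 2^4·5.
f is primitive ⇔ x has order 80 in GF(3)[x]/(f), i.e. x^(80/q) ≠ 1 for each prime q | 80.
x^(40) mod f = 1
x^(16) mod f = 2x.
Since x^(40) = 1, the order of x divides 40 < 80; not primitive.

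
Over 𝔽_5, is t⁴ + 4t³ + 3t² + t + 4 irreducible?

Yes

Write f(t) = t⁴ + 4t³ + 3t² + t + 4.
Check for roots in 𝔽_5: f(0) = 4; f(1) = 3; f(2) = 1; f(3) = 3; f(4) = 3.
No roots, so no linear factors.
Degree-2 irreducible divisors: test the 10 monic irreducibles of degree 2 over GF(5).
None of them divide f (all give nonzero remainder).
No irreducible factor of degree ≤ 2 exists, so f is irreducible over GF(5).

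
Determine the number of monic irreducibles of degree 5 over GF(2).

6

Gauss's count: N_{2}(5) = (1/5) Σ_{d|5} μ(5/d)·2^d.
Divisors of 5: 1, 5; μ(5/d) for each: -1, 1.
Σ = − 2^1 + 2^5 = 30.
N = 30/5 = 6.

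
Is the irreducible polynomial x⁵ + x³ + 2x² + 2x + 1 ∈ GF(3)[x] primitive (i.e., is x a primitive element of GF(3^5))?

Yes

Write f(x) = x⁵ + x³ + 2x² + 2x + 1.
|GF(3^5)^×| = 3^5 − 1 = 242. Prime factorization: 242 = 2·11^2.
f is primitive ⇔ x has order 242 in GF(3)[x]/(f), i.e. x^(242/q) ≠ 1 for each prime q | 242.
x^(121) mod f = 2.
x^(22) mod f = x + 1.
None equal 1, so x has full order 242; f is primitive.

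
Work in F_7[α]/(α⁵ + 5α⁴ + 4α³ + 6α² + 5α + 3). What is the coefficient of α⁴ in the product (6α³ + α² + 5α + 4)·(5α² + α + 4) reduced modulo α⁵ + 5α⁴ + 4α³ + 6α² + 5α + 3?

1

Multiply in F_7[α]: (6α³ + α² + 5α + 4)·(5α² + α + 4) = 2α⁵ + 4α⁴ + α³ + α² + 3α + 2.
Reduce using α⁵ ≡ 2α⁴ + 3α³ + α² + 2α + 4 (mod α⁵ + 5α⁴ + 4α³ + 6α² + 5α + 3).
Reduced: α⁴ + 3α² + 3.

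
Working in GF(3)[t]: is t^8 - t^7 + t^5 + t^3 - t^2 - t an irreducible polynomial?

Write m(t) = t^8 - t^7 + t^5 + t^3 - t^2 - t.
Check for roots in GF(3): m(0) = 0 → root; m(1) = 0 → root; m(2) = 0 → root.
m(0) = 0, so (t) divides m(t); m is reducible.

No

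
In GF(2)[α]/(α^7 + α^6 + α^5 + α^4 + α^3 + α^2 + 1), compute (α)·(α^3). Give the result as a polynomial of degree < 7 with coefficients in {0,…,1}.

α^4

Multiply in GF(2)[α]: (α)·(α^3) = α^4.
Reduced: α^4.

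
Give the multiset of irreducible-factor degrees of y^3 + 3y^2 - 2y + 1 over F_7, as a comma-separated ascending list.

1, 1, 1

Write h(y) = y^3 + 3y^2 - 2y + 1.
Linear factors from roots: (y - 3), (y + 3).
Complete factorization: h(y) = (y - 3)·(y + 3)^2.
Factor degrees with multiplicity: 1 + 1 + 1 = 3.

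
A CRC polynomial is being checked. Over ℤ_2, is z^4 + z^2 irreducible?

No

Write h(z) = z^4 + z^2.
Check for roots in ℤ_2: h(0) = 0 → root; h(1) = 0 → root.
h(0) = 0, so (z) divides h(z); h is reducible.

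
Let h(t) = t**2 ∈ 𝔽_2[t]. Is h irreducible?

Check for roots in 𝔽_2: h(0) = 0 → root; h(1) = 1.
h(0) = 0, so (t) divides h(t); h is reducible.

No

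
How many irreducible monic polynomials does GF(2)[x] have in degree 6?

9

The number of monic irreducibles of degree 6 over GF(2) is (1/6)·Σ_{d∣6} μ(6/d) 2^d.
Divisors of 6: 1, 2, 3, 6; μ(6/d) for each: 1, -1, -1, 1.
Σ = 2^1 − 2^2 − 2^3 + 2^6 = 54.
N = 54/6 = 9.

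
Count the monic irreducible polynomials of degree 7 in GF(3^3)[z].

The number of monic irreducibles of degree 7 over GF(27) is (1/7)·Σ_{d∣7} μ(7/d) 27^d.
Divisors of 7: 1, 7; μ(7/d) for each: -1, 1.
Σ = − 27^1 + 27^7 = 10460353176.
N = 10460353176/7 = 1494336168.

1494336168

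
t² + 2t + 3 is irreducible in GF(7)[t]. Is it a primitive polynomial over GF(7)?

Yes

Write f(t) = t² + 2t + 3.
|GF(7^2)^×| = 7^2 − 1 = 48. Prime factorization: 48 = 2^4·3.
f is primitive ⇔ t has order 48 in GF(7)[t]/(f), i.e. t^(48/q) ≠ 1 for each prime q | 48.
t^(24) mod f = 6.
t^(16) mod f = 2.
None equal 1, so t has full order 48; f is primitive.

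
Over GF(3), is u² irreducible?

Write f(u) = u².
Check for roots in GF(3): f(0) = 0 → root; f(1) = 1; f(2) = 1.
f(0) = 0, so (u) divides f(u); f is reducible.

No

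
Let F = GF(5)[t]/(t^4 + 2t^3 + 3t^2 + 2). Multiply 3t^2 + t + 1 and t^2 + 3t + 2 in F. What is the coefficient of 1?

1

Multiply in GF(5)[t]: (3t^2 + t + 1)·(t^2 + 3t + 2) = 3t^4 + 2.
Reduce using t^4 ≡ 3t^3 + 2t^2 + 3 (mod t^4 + 2t^3 + 3t^2 + 2).
Reduced: 4t^3 + t^2 + 1.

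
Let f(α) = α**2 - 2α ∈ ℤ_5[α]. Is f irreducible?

Check for roots in ℤ_5: f(0) = 0 → root; f(1) = 4; f(2) = 0 → root; f(3) = 3; f(4) = 3.
f(0) = 0, so (α) divides f(α); f is reducible.

No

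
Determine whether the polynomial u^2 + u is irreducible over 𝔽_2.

No

Write g(u) = u^2 + u.
Check for roots in 𝔽_2: g(0) = 0 → root; g(1) = 0 → root.
g(0) = 0, so (u) divides g(u); g is reducible.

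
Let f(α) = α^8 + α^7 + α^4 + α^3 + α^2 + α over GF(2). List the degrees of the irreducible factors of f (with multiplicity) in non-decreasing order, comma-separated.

Roots in GF(2): f(0) = 0 → root; f(1) = 0 → root.
Linear factors from roots: (α), (α + 1).
Complete factorization: f(α) = (α)·(α + 1)·(α^3 + α + 1)^2.
Factor degrees with multiplicity: 1 + 1 + 3 + 3 = 8.

1, 1, 3, 3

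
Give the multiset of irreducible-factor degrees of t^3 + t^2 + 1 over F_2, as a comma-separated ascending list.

Write f(t) = t^3 + t^2 + 1.
Roots in F_2: f(0) = 1; f(1) = 1.
Complete factorization: f(t) = (t^3 + t^2 + 1).
Factor degrees with multiplicity: 3 = 3.

3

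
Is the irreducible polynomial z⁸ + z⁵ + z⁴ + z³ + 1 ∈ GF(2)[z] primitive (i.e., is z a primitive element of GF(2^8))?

No

Write f(z) = z⁸ + z⁵ + z⁴ + z³ + 1.
|GF(2^8)^×| = 2^8 − 1 = 255. Prime factorization: 255 = 3·5·17.
f is primitive ⇔ z has order 255 in GF(2)[z]/(f), i.e. z^(255/q) ≠ 1 for each prime q | 255.
z^(85) mod f = 1
z^(51) mod f = 1
z^(15) mod f = z⁶ + z³ + z² + z.
Since z^(85) = 1, the order of z divides 85 < 255; not primitive.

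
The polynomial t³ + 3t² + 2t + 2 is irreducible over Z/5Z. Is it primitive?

Write f(t) = t³ + 3t² + 2t + 2.
|GF(5^3)^×| = 5^3 − 1 = 124. Prime factorization: 124 = 2^2·31.
f is primitive ⇔ t has order 124 in GF(5)[t]/(f), i.e. t^(124/q) ≠ 1 for each prime q | 124.
t^(62) mod f = 4.
t^(4) mod f = 2t² + 4t + 1.
None equal 1, so t has full order 124; f is primitive.

Yes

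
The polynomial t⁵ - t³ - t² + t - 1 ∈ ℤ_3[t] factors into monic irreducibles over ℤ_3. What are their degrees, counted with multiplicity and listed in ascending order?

Write g(t) = t⁵ - t³ - t² + t - 1.
Roots in ℤ_3: g(0) = 2; g(1) = 2; g(2) = 0 → root.
Linear factors from roots: (t + 1).
Complete factorization: g(t) = (t + 1)·(t² + 1)·(t² - t - 1).
Factor degrees with multiplicity: 1 + 2 + 2 = 5.

1, 2, 2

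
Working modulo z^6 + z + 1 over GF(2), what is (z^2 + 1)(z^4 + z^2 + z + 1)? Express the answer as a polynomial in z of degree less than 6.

z^3

Multiply in GF(2)[z]: (z^2 + 1)·(z^4 + z^2 + z + 1) = z^6 + z^3 + z + 1.
Reduce using z^6 ≡ z + 1 (mod z^6 + z + 1).
Reduced: z^3.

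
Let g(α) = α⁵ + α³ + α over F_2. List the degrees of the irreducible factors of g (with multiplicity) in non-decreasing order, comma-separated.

Roots in F_2: g(0) = 0 → root; g(1) = 1.
Linear factors from roots: (α).
Complete factorization: g(α) = (α)·(α² + α + 1)^2.
Factor degrees with multiplicity: 1 + 2 + 2 = 5.

1, 2, 2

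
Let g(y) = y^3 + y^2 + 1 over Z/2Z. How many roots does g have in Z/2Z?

Evaluate at each of the 2 elements of Z/2Z:
g(0) = 1; g(1) = 1.
No element is a root.

0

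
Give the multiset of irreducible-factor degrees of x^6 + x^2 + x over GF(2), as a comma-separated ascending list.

1, 2, 3

Write h(x) = x^6 + x^2 + x.
Roots in GF(2): h(0) = 0 → root; h(1) = 1.
Linear factors from roots: (x).
Complete factorization: h(x) = (x)·(x^2 + x + 1)·(x^3 + x^2 + 1).
Factor degrees with multiplicity: 1 + 2 + 3 = 6.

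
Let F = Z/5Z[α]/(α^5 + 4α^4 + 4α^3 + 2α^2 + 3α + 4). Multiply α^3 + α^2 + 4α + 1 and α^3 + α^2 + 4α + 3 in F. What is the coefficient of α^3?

Multiply in Z/5Z[α]: (α^3 + α^2 + 4α + 1)·(α^3 + α^2 + 4α + 3) = α^6 + 2α^5 + 4α^4 + 2α^3 + α + 3.
Reduce using α^5 ≡ α^4 + α^3 + 3α^2 + 2α + 1 (mod α^5 + 4α^4 + 4α^3 + 2α^2 + 3α + 4).
Reduced: 3α^4 + 3α^3 + α^2 + 3α + 1.

3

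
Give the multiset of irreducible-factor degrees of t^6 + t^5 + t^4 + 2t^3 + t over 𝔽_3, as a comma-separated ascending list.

1, 1, 2, 2

Write g(t) = t^6 + t^5 + t^4 + 2t^3 + t.
Roots in 𝔽_3: g(0) = 0 → root; g(1) = 0 → root; g(2) = 1.
Linear factors from roots: (t), (t + 2).
Complete factorization: g(t) = (t)·(t + 2)·(t^2 + 1)·(t^2 + 2t + 2).
Factor degrees with multiplicity: 1 + 1 + 2 + 2 = 6.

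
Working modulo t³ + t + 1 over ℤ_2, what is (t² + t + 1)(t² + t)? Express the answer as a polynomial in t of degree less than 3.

Multiply in ℤ_2[t]: (t² + t + 1)·(t² + t) = t⁴ + t.
Reduce using t³ ≡ t + 1 (mod t³ + t + 1).
Reduced: t².

t^2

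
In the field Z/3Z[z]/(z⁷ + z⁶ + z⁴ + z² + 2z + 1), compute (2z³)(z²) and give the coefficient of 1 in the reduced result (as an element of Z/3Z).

Multiply in Z/3Z[z]: (2z³)·(z²) = 2z⁵.
Reduced: 2z⁵.

0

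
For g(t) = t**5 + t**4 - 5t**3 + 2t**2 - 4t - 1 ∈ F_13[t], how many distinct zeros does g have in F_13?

Evaluate at each of the 13 elements of F_13:
g(0) = 12; g(1) = 7; g(2) = 7; g(3) = 12; g(4) = 0 → root; g(5) = 8; g(6) = 5; g(7) = 12; g(8) = 1; g(9) = 2; g(10) = 2; g(11) = 0 → root; g(12) = 10.
Roots: {4, 11}.

2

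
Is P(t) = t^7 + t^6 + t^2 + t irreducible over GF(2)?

Check for roots in GF(2): P(0) = 0 → root; P(1) = 0 → root.
P(0) = 0, so (t) divides P(t); P is reducible.

No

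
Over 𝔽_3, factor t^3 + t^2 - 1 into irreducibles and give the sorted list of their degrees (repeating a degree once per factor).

3

Write h(t) = t^3 + t^2 - 1.
Roots in 𝔽_3: h(0) = 2; h(1) = 1; h(2) = 2.
Complete factorization: h(t) = (t^3 + t^2 - 1).
Factor degrees with multiplicity: 3 = 3.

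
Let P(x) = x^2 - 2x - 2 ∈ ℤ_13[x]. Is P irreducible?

No

Check each element of ℤ_13 for a root: P(0)=11, P(1)=10, P(2)=11, P(3)=1, P(4)=6, P(5)=0, P(6)=9, P(7)=7, P(8)=7, P(9)=9, P(10)=0, P(11)=6, P(12)=1.
P(5) = 0, so (x − 5) divides P(x); P is reducible.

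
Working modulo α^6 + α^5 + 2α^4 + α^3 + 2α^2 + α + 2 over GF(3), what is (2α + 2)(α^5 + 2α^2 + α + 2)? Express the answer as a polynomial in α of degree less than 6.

Multiply in GF(3)[α]: (2α + 2)·(α^5 + 2α^2 + α + 2) = 2α^6 + 2α^5 + α^3 + 1.
Reduce using α^6 ≡ 2α^5 + α^4 + 2α^3 + α^2 + 2α + 1 (mod α^6 + α^5 + 2α^4 + α^3 + 2α^2 + α + 2).
Reduced: 2α^4 + 2α^3 + 2α^2 + α.

2α^4 + 2α^3 + 2α^2 + α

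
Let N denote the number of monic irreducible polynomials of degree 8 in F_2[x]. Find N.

Gauss's count: N_{2}(8) = (1/8) Σ_{d|8} μ(8/d)·2^d.
Divisors of 8: 1, 2, 4, 8; μ(8/d) for each: 0, 0, -1, 1.
Σ = − 2^4 + 2^8 = 240.
N = 240/8 = 30.

30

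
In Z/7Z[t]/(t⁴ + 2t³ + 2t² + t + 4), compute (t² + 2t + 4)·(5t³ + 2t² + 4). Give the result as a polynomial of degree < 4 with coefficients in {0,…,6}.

3t^3 + 3t^2 + 1

Multiply in Z/7Z[t]: (t² + 2t + 4)·(5t³ + 2t² + 4) = 5t⁵ + 5t⁴ + 3t³ + 5t² + t + 2.
Reduce using t⁴ ≡ 5t³ + 5t² + 6t + 3 (mod t⁴ + 2t³ + 2t² + t + 4).
Reduced: 3t³ + 3t² + 1.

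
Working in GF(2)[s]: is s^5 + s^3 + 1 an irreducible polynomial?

Yes

Write P(s) = s^5 + s^3 + 1.
Check for roots in GF(2): P(0) = 1; P(1) = 1.
No roots, so no linear factors.
Monic irreducibles of degree 2 over GF(2): s^2 + s + 1.
None of them divide P (all give nonzero remainder).
No irreducible factor of degree ≤ 2 exists, so P is irreducible over GF(2).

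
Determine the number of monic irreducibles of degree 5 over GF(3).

By the necklace-counting formula, N_3(5) = (1/5) Σ_{d|5} μ(5/d)·3^d.
Divisors of 5: 1, 5; μ(5/d) for each: -1, 1.
Σ = − 3^1 + 3^5 = 240.
N = 240/5 = 48.

48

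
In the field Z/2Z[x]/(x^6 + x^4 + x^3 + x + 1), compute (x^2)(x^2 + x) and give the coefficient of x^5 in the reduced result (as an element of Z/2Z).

0

Multiply in Z/2Z[x]: (x^2)·(x^2 + x) = x^4 + x^3.
Reduced: x^4 + x^3.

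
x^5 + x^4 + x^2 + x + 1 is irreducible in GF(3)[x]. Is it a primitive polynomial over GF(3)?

Yes

Write f(x) = x^5 + x^4 + x^2 + x + 1.
|GF(3^5)^×| = 3^5 − 1 = 242. Prime factorization: 242 = 2·11^2.
f is primitive ⇔ x has order 242 in GF(3)[x]/(f), i.e. x^(242/q) ≠ 1 for each prime q | 242.
x^(121) mod f = 2.
x^(22) mod f = x^4 + x^3 + 2x^2 + 2x + 1.
None equal 1, so x has full order 242; f is primitive.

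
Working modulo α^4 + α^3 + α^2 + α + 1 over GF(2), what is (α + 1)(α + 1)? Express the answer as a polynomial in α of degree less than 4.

α^2 + 1

Multiply in GF(2)[α]: (α + 1)·(α + 1) = α^2 + 1.
Reduced: α^2 + 1.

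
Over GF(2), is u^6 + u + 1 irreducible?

Yes

Write g(u) = u^6 + u + 1.
Check for roots in GF(2): g(0) = 1; g(1) = 1.
No roots, so no linear factors.
Monic irreducibles of degree 2 over GF(2): u^2 + u + 1.
None of them divide g (all give nonzero remainder).
Monic irreducibles of degree 3 over GF(2): u^3 + u + 1, u^3 + u^2 + 1.
None of them divide g (all give nonzero remainder).
No irreducible factor of degree ≤ 3 exists, so g is irreducible over GF(2).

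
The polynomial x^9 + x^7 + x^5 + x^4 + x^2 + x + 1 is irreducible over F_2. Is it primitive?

Write f(x) = x^9 + x^7 + x^5 + x^4 + x^2 + x + 1.
|GF(2^9)^×| = 2^9 − 1 = 511. Prime factorization: 511 = 7·73.
f is primitive ⇔ x has order 511 in GF(2)[x]/(f), i.e. x^(511/q) ≠ 1 for each prime q | 511.
x^(73) mod f = x^8 + x^6 + x^4 + x^2 + x.
x^(7) mod f = x^7.
None equal 1, so x has full order 511; f is primitive.

Yes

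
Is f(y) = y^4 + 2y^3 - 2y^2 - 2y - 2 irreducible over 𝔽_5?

Yes

Check for roots in 𝔽_5: f(0) = 3; f(1) = 2; f(2) = 3; f(3) = 4; f(4) = 2.
No roots, so no linear factors.
Degree-2 irreducible divisors: test the 10 monic irreducibles of degree 2 over GF(5).
None of them divide f (all give nonzero remainder).
No irreducible factor of degree ≤ 2 exists, so f is irreducible over GF(5).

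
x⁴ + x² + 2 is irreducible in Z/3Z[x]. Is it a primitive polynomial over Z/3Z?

No

Write f(x) = x⁴ + x² + 2.
|GF(3^4)^×| = 3^4 − 1 = 80. Prime factorization: 80 = 2^4·5.
f is primitive ⇔ x has order 80 in GF(3)[x]/(f), i.e. x^(80/q) ≠ 1 for each prime q | 80.
x^(40) mod f = 2.
x^(16) mod f = 1
Since x^(16) = 1, the order of x divides 16 < 80; not primitive.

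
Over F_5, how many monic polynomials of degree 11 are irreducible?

The number of monic irreducibles of degree 11 over GF(5) is (1/11)·Σ_{d∣11} μ(11/d) 5^d.
Divisors of 11: 1, 11; μ(11/d) for each: -1, 1.
Σ = − 5^1 + 5^11 = 48828120.
N = 48828120/11 = 4438920.

4438920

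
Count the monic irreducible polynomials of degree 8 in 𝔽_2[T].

x^(2^8) − x is the product of all monic irreducibles of degree dividing 8; Möbius inversion gives N = (1/8) Σ μ(8/d)·2^d.
Divisors of 8: 1, 2, 4, 8; μ(8/d) for each: 0, 0, -1, 1.
Σ = − 2^4 + 2^8 = 240.
N = 240/8 = 30.

30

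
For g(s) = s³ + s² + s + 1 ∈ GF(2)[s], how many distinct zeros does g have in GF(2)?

1

Evaluate at each of the 2 elements of GF(2):
g(0) = 1; g(1) = 0 → root.
Roots: {1}.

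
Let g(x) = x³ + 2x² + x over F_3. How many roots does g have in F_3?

Evaluate at each of the 3 elements of F_3:
g(0) = 0 → root; g(1) = 1; g(2) = 0 → root.
Roots: {0, 2}.

2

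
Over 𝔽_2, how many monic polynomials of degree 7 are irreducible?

18

The number of monic irreducibles of degree 7 over GF(2) is (1/7)·Σ_{d∣7} μ(7/d) 2^d.
Divisors of 7: 1, 7; μ(7/d) for each: -1, 1.
Σ = − 2^1 + 2^7 = 126.
N = 126/7 = 18.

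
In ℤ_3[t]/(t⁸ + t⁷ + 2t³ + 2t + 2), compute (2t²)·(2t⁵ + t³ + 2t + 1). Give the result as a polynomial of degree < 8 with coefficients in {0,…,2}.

t^7 + 2t^5 + t^3 + 2t^2

Multiply in ℤ_3[t]: (2t²)·(2t⁵ + t³ + 2t + 1) = t⁷ + 2t⁵ + t³ + 2t².
Reduced: t⁷ + 2t⁵ + t³ + 2t².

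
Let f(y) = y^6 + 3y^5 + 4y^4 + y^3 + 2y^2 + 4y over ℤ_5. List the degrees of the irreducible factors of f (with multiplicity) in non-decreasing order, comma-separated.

Roots in ℤ_5: f(0) = 0 → root; f(1) = 0 → root; f(2) = 3; f(3) = 4; f(4) = 4.
Linear factors from roots: (y), (y + 4).
Complete factorization: f(y) = (y)·(y + 4)·(y^2 + y + 2)·(y^2 + 3y + 3).
Factor degrees with multiplicity: 1 + 1 + 2 + 2 = 6.

1, 1, 2, 2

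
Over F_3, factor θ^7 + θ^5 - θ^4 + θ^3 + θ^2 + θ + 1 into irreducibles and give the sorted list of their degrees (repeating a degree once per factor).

Write h(θ) = θ^7 + θ^5 - θ^4 + θ^3 + θ^2 + θ + 1.
Roots in F_3: h(0) = 1; h(1) = 2; h(2) = 0 → root.
Linear factors from roots: (θ + 1).
Complete factorization: h(θ) = (θ + 1)^3·(θ^4 + θ^2 + θ + 1).
Factor degrees with multiplicity: 1 + 1 + 1 + 4 = 7.

1, 1, 1, 4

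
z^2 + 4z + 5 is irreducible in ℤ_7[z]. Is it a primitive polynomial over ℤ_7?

Yes

Write f(z) = z^2 + 4z + 5.
|GF(7^2)^×| = 7^2 − 1 = 48. Prime factorization: 48 = 2^4·3.
f is primitive ⇔ z has order 48 in GF(7)[z]/(f), i.e. z^(48/q) ≠ 1 for each prime q | 48.
z^(24) mod f = 6.
z^(16) mod f = 4.
None equal 1, so z has full order 48; f is primitive.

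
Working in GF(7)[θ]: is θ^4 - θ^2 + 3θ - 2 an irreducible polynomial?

Yes

Write f(θ) = θ^4 - θ^2 + 3θ - 2.
Check for roots in GF(7): f(0) = 5; f(1) = 1; f(2) = 2; f(3) = 2; f(4) = 5; f(5) = 4; f(6) = 2.
No roots, so no linear factors.
Degree-2 irreducible divisors: test the 21 monic irreducibles of degree 2 over GF(7).
None of them divide f (all give nonzero remainder).
No irreducible factor of degree ≤ 2 exists, so f is irreducible over GF(7).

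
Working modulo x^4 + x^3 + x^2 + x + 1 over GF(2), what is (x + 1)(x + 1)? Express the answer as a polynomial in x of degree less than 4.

x^2 + 1

Multiply in GF(2)[x]: (x + 1)·(x + 1) = x^2 + 1.
Reduced: x^2 + 1.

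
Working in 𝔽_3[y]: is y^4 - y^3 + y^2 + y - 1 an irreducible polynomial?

Yes

Write h(y) = y^4 - y^3 + y^2 + y - 1.
Check for roots in 𝔽_3: h(0) = 2; h(1) = 1; h(2) = 1.
No roots, so no linear factors.
Monic irreducibles of degree 2 over GF(3): y^2 + 1, y^2 + y - 1, y^2 - y - 1.
None of them divide h (all give nonzero remainder).
No irreducible factor of degree ≤ 2 exists, so h is irreducible over GF(3).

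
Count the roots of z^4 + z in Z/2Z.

Write h(z) = z^4 + z.
Evaluate at each of the 2 elements of Z/2Z:
h(0) = 0 → root; h(1) = 0 → root.
Roots: {0, 1}.

2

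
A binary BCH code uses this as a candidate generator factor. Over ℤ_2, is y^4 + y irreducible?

Write f(y) = y^4 + y.
Check for roots in ℤ_2: f(0) = 0 → root; f(1) = 0 → root.
f(0) = 0, so (y) divides f(y); f is reducible.

No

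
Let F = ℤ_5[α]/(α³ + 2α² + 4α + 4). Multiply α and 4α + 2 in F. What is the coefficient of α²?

Multiply in ℤ_5[α]: (α)·(4α + 2) = 4α² + 2α.
Reduced: 4α² + 2α.

4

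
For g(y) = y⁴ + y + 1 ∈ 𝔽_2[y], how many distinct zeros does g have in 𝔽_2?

Evaluate at each of the 2 elements of 𝔽_2:
g(0) = 1; g(1) = 1.
No element is a root.

0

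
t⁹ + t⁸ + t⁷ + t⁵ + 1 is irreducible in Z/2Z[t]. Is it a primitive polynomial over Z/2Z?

Write f(t) = t⁹ + t⁸ + t⁷ + t⁵ + 1.
|GF(2^9)^×| = 2^9 − 1 = 511. Prime factorization: 511 = 7·73.
f is primitive ⇔ t has order 511 in GF(2)[t]/(f), i.e. t^(511/q) ≠ 1 for each prime q | 511.
t^(73) mod f = 1
t^(7) mod f = t⁷.
Since t^(73) = 1, the order of t divides 73 < 511; not primitive.

No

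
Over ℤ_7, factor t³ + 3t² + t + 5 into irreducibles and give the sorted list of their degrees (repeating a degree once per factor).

1, 2

Write f(t) = t³ + 3t² + t + 5.
Linear factors from roots: (t + 2).
Complete factorization: f(t) = (t + 2)·(t² + t + 6).
Factor degrees with multiplicity: 1 + 2 = 3.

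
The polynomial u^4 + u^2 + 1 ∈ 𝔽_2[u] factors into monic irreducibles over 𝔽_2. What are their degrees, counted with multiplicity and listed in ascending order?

2, 2

Write h(u) = u^4 + u^2 + 1.
Roots in 𝔽_2: h(0) = 1; h(1) = 1.
Complete factorization: h(u) = (u^2 + u + 1)^2.
Factor degrees with multiplicity: 2 + 2 = 4.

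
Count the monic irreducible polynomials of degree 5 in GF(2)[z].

6

By the necklace-counting formula, N_2(5) = (1/5) Σ_{d|5} μ(5/d)·2^d.
Divisors of 5: 1, 5; μ(5/d) for each: -1, 1.
Σ = − 2^1 + 2^5 = 30.
N = 30/5 = 6.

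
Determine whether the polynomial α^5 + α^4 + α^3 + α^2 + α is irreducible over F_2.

Write P(α) = α^5 + α^4 + α^3 + α^2 + α.
Check for roots in F_2: P(0) = 0 → root; P(1) = 1.
P(0) = 0, so (α) divides P(α); P is reducible.

No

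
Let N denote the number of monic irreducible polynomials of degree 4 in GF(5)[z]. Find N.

150

The number of monic irreducibles of degree 4 over GF(5) is (1/4)·Σ_{d∣4} μ(4/d) 5^d.
Divisors of 4: 1, 2, 4; μ(4/d) for each: 0, -1, 1.
Σ = − 5^2 + 5^4 = 600.
N = 600/4 = 150.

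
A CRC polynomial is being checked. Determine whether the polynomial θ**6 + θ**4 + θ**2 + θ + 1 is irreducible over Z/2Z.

Yes

Write g(θ) = θ**6 + θ**4 + θ**2 + θ + 1.
Check for roots in Z/2Z: g(0) = 1; g(1) = 1.
No roots, so no linear factors.
Monic irreducibles of degree 2 over GF(2): θ**2 + θ + 1.
None of them divide g (all give nonzero remainder).
Monic irreducibles of degree 3 over GF(2): θ**3 + θ + 1, θ**3 + θ**2 + 1.
None of them divide g (all give nonzero remainder).
No irreducible factor of degree ≤ 3 exists, so g is irreducible over GF(2).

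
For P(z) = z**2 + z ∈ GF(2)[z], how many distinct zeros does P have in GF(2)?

2

Evaluate at each of the 2 elements of GF(2):
P(0) = 0 → root; P(1) = 0 → root.
Roots: {0, 1}.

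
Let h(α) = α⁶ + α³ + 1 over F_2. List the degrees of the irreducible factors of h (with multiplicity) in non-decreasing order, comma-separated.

Roots in F_2: h(0) = 1; h(1) = 1.
Complete factorization: h(α) = (α⁶ + α³ + 1).
Factor degrees with multiplicity: 6 = 6.

6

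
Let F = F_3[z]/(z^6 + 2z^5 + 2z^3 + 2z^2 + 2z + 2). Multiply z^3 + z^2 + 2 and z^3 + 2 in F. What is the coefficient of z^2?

0

Multiply in F_3[z]: (z^3 + z^2 + 2)·(z^3 + 2) = z^6 + z^5 + z^3 + 2z^2 + 1.
Reduce using z^6 ≡ z^5 + z^3 + z^2 + z + 1 (mod z^6 + 2z^5 + 2z^3 + 2z^2 + 2z + 2).
Reduced: 2z^5 + 2z^3 + z + 2.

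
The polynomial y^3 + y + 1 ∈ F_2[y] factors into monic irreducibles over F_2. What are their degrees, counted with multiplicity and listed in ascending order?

Write g(y) = y^3 + y + 1.
Roots in F_2: g(0) = 1; g(1) = 1.
Complete factorization: g(y) = (y^3 + y + 1).
Factor degrees with multiplicity: 3 = 3.

3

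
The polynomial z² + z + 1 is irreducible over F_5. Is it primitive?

Write f(z) = z² + z + 1.
|GF(5^2)^×| = 5^2 − 1 = 24. Prime factorization: 24 = 2^3·3.
f is primitive ⇔ z has order 24 in GF(5)[z]/(f), i.e. z^(24/q) ≠ 1 for each prime q | 24.
z^(12) mod f = 1
z^(8) mod f = 4z + 4.
Since z^(12) = 1, the order of z divides 12 < 24; not primitive.

No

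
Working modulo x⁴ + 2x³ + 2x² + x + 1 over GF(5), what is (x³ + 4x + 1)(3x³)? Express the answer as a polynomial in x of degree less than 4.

x^3 + 2x^2 + 3x + 2

Multiply in GF(5)[x]: (x³ + 4x + 1)·(3x³) = 3x⁶ + 2x⁴ + 3x³.
Reduce using x⁴ ≡ 3x³ + 3x² + 4x + 4 (mod x⁴ + 2x³ + 2x² + x + 1).
Reduced: x³ + 2x² + 3x + 2.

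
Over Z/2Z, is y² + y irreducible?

No

Write g(y) = y² + y.
Check for roots in Z/2Z: g(0) = 0 → root; g(1) = 0 → root.
g(0) = 0, so (y) divides g(y); g is reducible.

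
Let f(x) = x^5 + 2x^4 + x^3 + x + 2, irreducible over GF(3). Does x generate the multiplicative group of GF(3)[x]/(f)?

No

|GF(3^5)^×| = 3^5 − 1 = 242. Prime factorization: 242 = 2·11^2.
f is primitive ⇔ x has order 242 in GF(3)[x]/(f), i.e. x^(242/q) ≠ 1 for each prime q | 242.
x^(121) mod f = 1
x^(22) mod f = x^4 + x^3 + x^2 + 1.
Since x^(121) = 1, the order of x divides 121 < 242; not primitive.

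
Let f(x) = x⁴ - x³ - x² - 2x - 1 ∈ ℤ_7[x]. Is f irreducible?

Check for roots in ℤ_7: f(0) = 6; f(1) = 3; f(2) = 6; f(3) = 3; f(4) = 6; f(5) = 2; f(6) = 2.
No roots, so no linear factors.
Degree-2 irreducible divisors: test the 21 monic irreducibles of degree 2 over GF(7).
None of them divide f (all give nonzero remainder).
No irreducible factor of degree ≤ 2 exists, so f is irreducible over GF(7).

Yes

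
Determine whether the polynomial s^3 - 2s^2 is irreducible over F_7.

Write h(s) = s^3 - 2s^2.
Check for roots in F_7: h(0) = 0 → root; h(1) = 6; h(2) = 0 → root; h(3) = 2; h(4) = 4; h(5) = 5; h(6) = 4.
h(0) = 0, so (s) divides h(s); h is reducible.

No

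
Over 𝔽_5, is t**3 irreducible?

No

Write h(t) = t**3.
Check for roots in 𝔽_5: h(0) = 0 → root; h(1) = 1; h(2) = 3; h(3) = 2; h(4) = 4.
h(0) = 0, so (t) divides h(t); h is reducible.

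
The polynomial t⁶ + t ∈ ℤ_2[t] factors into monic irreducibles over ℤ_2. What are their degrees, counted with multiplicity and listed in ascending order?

1, 1, 4

Write h(t) = t⁶ + t.
Roots in ℤ_2: h(0) = 0 → root; h(1) = 0 → root.
Linear factors from roots: (t), (t + 1).
Complete factorization: h(t) = (t)·(t + 1)·(t⁴ + t³ + t² + t + 1).
Factor degrees with multiplicity: 1 + 1 + 4 = 6.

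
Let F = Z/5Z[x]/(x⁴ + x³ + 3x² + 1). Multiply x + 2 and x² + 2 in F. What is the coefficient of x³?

1

Multiply in Z/5Z[x]: (x + 2)·(x² + 2) = x³ + 2x² + 2x + 4.
Reduced: x³ + 2x² + 2x + 4.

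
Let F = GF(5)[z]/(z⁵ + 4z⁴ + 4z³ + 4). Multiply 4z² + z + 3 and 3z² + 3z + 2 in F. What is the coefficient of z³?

0

Multiply in GF(5)[z]: (4z² + z + 3)·(3z² + 3z + 2) = 2z⁴ + z + 1.
Reduced: 2z⁴ + z + 1.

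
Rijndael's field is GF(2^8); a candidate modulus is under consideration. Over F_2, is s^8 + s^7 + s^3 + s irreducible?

No

Write m(s) = s^8 + s^7 + s^3 + s.
Check for roots in F_2: m(0) = 0 → root; m(1) = 0 → root.
m(0) = 0, so (s) divides m(s); m is reducible.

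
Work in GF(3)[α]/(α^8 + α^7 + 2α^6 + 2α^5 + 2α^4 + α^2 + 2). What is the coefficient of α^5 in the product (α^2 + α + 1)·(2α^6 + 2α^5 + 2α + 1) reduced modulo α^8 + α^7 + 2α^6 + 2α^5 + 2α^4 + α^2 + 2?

Multiply in GF(3)[α]: (α^2 + α + 1)·(2α^6 + 2α^5 + 2α + 1) = 2α^8 + α^7 + α^6 + 2α^5 + 2α^3 + 1.
Reduce using α^8 ≡ 2α^7 + α^6 + α^5 + α^4 + 2α^2 + 1 (mod α^8 + α^7 + 2α^6 + 2α^5 + 2α^4 + α^2 + 2).
Reduced: 2α^7 + α^5 + 2α^4 + 2α^3 + α^2.

1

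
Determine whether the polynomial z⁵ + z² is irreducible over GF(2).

No

Write h(z) = z⁵ + z².
Check for roots in GF(2): h(0) = 0 → root; h(1) = 0 → root.
h(0) = 0, so (z) divides h(z); h is reducible.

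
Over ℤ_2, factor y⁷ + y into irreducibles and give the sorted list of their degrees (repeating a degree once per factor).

1, 1, 1, 2, 2

Write g(y) = y⁷ + y.
Roots in ℤ_2: g(0) = 0 → root; g(1) = 0 → root.
Linear factors from roots: (y), (y + 1).
Complete factorization: g(y) = (y)·(y + 1)^2·(y² + y + 1)^2.
Factor degrees with multiplicity: 1 + 1 + 1 + 2 + 2 = 7.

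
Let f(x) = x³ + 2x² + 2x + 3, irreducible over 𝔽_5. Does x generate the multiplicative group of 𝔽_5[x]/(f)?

Yes

|GF(5^3)^×| = 5^3 − 1 = 124. Prime factorization: 124 = 2^2·31.
f is primitive ⇔ x has order 124 in GF(5)[x]/(f), i.e. x^(124/q) ≠ 1 for each prime q | 124.
x^(62) mod f = 4.
x^(4) mod f = 2x² + x + 1.
None equal 1, so x has full order 124; f is primitive.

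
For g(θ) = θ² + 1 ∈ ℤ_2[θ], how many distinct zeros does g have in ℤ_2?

1

Evaluate at each of the 2 elements of ℤ_2:
g(0) = 1; g(1) = 0 → root.
Roots: {1}.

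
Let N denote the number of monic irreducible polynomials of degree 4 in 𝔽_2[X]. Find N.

Gauss's count: N_{2}(4) = (1/4) Σ_{d|4} μ(4/d)·2^d.
Divisors of 4: 1, 2, 4; μ(4/d) for each: 0, -1, 1.
Σ = − 2^2 + 2^4 = 12.
N = 12/4 = 3.

3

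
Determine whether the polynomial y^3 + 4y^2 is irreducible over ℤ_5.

Write g(y) = y^3 + 4y^2.
Check for roots in ℤ_5: g(0) = 0 → root; g(1) = 0 → root; g(2) = 4; g(3) = 3; g(4) = 3.
g(0) = 0, so (y) divides g(y); g is reducible.

No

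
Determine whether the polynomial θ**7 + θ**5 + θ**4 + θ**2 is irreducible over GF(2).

Write m(θ) = θ**7 + θ**5 + θ**4 + θ**2.
Check for roots in GF(2): m(0) = 0 → root; m(1) = 0 → root.
m(0) = 0, so (θ) divides m(θ); m is reducible.

No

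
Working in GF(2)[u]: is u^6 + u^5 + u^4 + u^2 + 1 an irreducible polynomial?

Yes

Write g(u) = u^6 + u^5 + u^4 + u^2 + 1.
Check for roots in GF(2): g(0) = 1; g(1) = 1.
No roots, so no linear factors.
Monic irreducibles of degree 2 over GF(2): u^2 + u + 1.
None of them divide g (all give nonzero remainder).
Monic irreducibles of degree 3 over GF(2): u^3 + u + 1, u^3 + u^2 + 1.
None of them divide g (all give nonzero remainder).
No irreducible factor of degree ≤ 3 exists, so g is irreducible over GF(2).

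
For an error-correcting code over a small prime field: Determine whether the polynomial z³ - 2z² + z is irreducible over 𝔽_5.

Write m(z) = z³ - 2z² + z.
Check for roots in 𝔽_5: m(0) = 0 → root; m(1) = 0 → root; m(2) = 2; m(3) = 2; m(4) = 1.
m(0) = 0, so (z) divides m(z); m is reducible.

No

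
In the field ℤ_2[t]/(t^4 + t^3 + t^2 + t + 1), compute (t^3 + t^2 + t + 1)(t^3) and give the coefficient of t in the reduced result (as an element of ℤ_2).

Multiply in ℤ_2[t]: (t^3 + t^2 + t + 1)·(t^3) = t^6 + t^5 + t^4 + t^3.
Reduce using t^4 ≡ t^3 + t^2 + t + 1 (mod t^4 + t^3 + t^2 + t + 1).
Reduced: t^2.

0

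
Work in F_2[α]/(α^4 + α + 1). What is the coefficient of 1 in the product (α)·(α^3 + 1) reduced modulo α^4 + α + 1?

1

Multiply in F_2[α]: (α)·(α^3 + 1) = α^4 + α.
Reduce using α^4 ≡ α + 1 (mod α^4 + α + 1).
Reduced: 1.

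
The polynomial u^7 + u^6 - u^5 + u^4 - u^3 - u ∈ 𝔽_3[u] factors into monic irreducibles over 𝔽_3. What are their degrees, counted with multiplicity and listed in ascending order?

1, 1, 2, 3

Write f(u) = u^7 + u^6 - u^5 + u^4 - u^3 - u.
Roots in 𝔽_3: f(0) = 0 → root; f(1) = 0 → root; f(2) = 1.
Linear factors from roots: (u), (u - 1).
Complete factorization: f(u) = (u)·(u - 1)·(u^2 + u - 1)·(u^3 + u^2 + u - 1).
Factor degrees with multiplicity: 1 + 1 + 2 + 3 = 7.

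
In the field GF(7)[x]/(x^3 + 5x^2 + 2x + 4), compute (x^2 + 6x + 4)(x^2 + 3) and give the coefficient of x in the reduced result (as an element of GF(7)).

Multiply in GF(7)[x]: (x^2 + 6x + 4)·(x^2 + 3) = x^4 + 6x^3 + 4x + 5.
Reduce using x^3 ≡ 2x^2 + 5x + 3 (mod x^3 + 5x^2 + 2x + 4).
Reduced: 5x + 1.

5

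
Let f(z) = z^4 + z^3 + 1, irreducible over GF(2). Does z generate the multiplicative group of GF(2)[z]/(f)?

Yes

|GF(2^4)^×| = 2^4 − 1 = 15. Prime factorization: 15 = 3·5.
f is primitive ⇔ z has order 15 in GF(2)[z]/(f), i.e. z^(15/q) ≠ 1 for each prime q | 15.
z^(5) mod f = z^3 + z + 1.
z^(3) mod f = z^3.
None equal 1, so z has full order 15; f is primitive.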